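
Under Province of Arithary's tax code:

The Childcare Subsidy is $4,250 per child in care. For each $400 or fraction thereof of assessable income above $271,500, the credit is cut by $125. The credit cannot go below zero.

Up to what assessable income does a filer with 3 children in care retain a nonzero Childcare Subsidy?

$311,900

Full credit = 3 × $4,250 = $12,750.
After 101 increments the reduction is 101 × $125 = $12,625, leaving $125; one more increment wipes it out. Increment 101 ends at excess 101 × $400 = $40,400, so the highest qualifying income is $271,500 + $40,400 = $311,900.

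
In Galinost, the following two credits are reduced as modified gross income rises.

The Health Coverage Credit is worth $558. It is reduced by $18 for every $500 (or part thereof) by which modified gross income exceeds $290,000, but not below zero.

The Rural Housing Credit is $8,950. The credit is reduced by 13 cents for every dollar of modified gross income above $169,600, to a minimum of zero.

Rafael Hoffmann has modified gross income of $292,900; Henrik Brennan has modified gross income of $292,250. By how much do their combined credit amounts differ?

$18

Rafael ($292,900): Health Coverage Credit: income exceeds $290,000 by $2,900, which is 6 full-or-partial $500 increments; reduction = 6 × $18 = $108, leaving $450. Rural Housing Credit: 13% of the $123,300 excess over $169,600 is $16,029 ≥ base, so the credit is $0. total $450 + $0 = $450
Henrik ($292,250): Health Coverage Credit: income exceeds $290,000 by $2,250, which is 5 full-or-partial $500 increments; reduction = 5 × $18 = $90, leaving $468. Rural Housing Credit: 13% of the $122,650 excess over $169,600 is $15,944.50 ≥ base, so the credit is $0. total $468 + $0 = $468
Difference: |$450 − $468| = $18.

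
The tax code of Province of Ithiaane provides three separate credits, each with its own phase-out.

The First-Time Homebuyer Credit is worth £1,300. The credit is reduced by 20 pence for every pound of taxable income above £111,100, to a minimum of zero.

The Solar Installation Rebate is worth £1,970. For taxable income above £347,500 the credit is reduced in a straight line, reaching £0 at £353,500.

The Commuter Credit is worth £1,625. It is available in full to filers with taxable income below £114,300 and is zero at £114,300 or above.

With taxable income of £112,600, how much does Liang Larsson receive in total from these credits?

First-Time Homebuyer Credit: 20% of the £1,500 excess over £111,100 is £300; credit = £1,300 − £300 = £1,000.
Solar Installation Rebate: £112,600 is at or below the £347,500 threshold, so the full £1,970 applies.
Commuter Credit: £112,600 is below the £114,300 cutoff, so the full £1,625 applies.
Total: £1,000 + £1,970 + £1,625 = £4,595.

£4,595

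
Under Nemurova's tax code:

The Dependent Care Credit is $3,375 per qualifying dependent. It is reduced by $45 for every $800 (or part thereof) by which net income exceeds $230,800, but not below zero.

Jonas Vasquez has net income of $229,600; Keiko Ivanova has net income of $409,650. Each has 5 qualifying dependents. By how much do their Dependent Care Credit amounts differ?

Jonas ($229,600): Dependent Care Credit: base = 5 × $3,375 = $16,875. $229,600 is at or below the $230,800 threshold, so the full $16,875 applies.
Keiko ($409,650): Dependent Care Credit: base = 5 × $3,375 = $16,875. income exceeds $230,800 by $178,850, which is 224 full-or-partial $800 increments; reduction = 224 × $45 = $10,080, leaving $6,795.
Difference: |$16,875 − $6,795| = $10,080.

$10,080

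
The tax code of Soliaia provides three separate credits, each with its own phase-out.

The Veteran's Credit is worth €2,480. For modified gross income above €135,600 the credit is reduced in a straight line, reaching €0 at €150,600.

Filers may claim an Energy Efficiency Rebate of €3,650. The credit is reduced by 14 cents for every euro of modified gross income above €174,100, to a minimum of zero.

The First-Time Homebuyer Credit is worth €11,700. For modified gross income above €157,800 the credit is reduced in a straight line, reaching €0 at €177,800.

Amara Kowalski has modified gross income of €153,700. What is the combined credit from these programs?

€15,350

Veteran's Credit: €153,700 is at or above €150,600, so the credit is €0.
Energy Efficiency Rebate: €153,700 is at or below the €174,100 threshold, so the full €3,650 applies.
First-Time Homebuyer Credit: €153,700 is at or below the €157,800 threshold, so the full €11,700 applies.
Total: €0 + €3,650 + €11,700 = €15,350.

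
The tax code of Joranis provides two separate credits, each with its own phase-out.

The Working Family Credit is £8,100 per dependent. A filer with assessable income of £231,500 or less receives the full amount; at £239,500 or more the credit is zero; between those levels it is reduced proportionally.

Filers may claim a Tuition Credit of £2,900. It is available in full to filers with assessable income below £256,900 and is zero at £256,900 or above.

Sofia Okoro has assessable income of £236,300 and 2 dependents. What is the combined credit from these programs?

Working Family Credit: base = 2 × £8,100 = £16,200. £236,300 is £4,800 into a £8,000 phase-out range, leaving 3,200/8,000 of the credit: £16,200 × 3,200/8,000 = £6,480.
Tuition Credit: £236,300 is below the £256,900 cutoff, so the full £2,900 applies.
Total: £6,480 + £2,900 = £9,380.

£9,380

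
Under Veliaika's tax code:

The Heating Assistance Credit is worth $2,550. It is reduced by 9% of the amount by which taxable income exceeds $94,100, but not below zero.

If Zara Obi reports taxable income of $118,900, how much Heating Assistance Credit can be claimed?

$318

Heating Assistance Credit: 9% of the $24,800 excess over $94,100 is $2,232; credit = $2,550 − $2,232 = $318.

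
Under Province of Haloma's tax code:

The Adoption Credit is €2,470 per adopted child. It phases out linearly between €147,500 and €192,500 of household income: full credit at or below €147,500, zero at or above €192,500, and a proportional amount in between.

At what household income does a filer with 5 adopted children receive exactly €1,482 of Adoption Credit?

€187,100

Full credit = 5 × €2,470 = €12,350.
€1,482 is 1,482/12,350 of the full €12,350, so 10,868/12,350 of the €45,000 range has been used: income = €147,500 + €45,000 × 10,868/12,350 = €187,100.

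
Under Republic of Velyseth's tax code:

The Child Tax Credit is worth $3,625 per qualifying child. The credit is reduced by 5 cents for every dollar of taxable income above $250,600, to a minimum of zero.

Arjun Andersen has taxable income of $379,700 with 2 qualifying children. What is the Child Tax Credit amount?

$795

Child Tax Credit: base = 2 × $3,625 = $7,250. 5% of the $129,100 excess over $250,600 is $6,455; credit = $7,250 − $6,455 = $795.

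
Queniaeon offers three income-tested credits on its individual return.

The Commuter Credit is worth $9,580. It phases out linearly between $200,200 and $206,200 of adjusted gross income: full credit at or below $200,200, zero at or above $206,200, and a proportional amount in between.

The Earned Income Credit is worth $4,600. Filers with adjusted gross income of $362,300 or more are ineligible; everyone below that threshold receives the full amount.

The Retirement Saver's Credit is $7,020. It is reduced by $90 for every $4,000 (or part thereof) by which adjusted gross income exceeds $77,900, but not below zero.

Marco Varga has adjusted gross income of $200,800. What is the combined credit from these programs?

$17,452

Commuter Credit: $200,800 is $600 into a $6,000 phase-out range, leaving 5,400/6,000 of the credit: $9,580 × 5,400/6,000 = $8,622.
Earned Income Credit: $200,800 is below the $362,300 cutoff, so the full $4,600 applies.
Retirement Saver's Credit: income exceeds $77,900 by $122,900, which is 31 full-or-partial $4,000 increments; reduction = 31 × $90 = $2,790, leaving $4,230.
Total: $8,622 + $4,600 + $4,230 = $17,452.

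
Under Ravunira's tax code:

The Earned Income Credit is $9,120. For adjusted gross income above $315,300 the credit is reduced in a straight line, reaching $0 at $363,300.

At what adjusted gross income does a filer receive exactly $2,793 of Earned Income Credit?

$348,600

$2,793 is 2,793/9,120 of the full $9,120, so 6,327/9,120 of the $48,000 range has been used: income = $315,300 + $48,000 × 6,327/9,120 = $348,600.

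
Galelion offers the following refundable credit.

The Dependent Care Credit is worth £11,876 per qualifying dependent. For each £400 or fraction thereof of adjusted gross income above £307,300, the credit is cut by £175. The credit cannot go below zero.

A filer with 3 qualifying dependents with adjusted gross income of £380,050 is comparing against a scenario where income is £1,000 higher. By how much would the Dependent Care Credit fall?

£525

At £380,050 — base = 3 × £11,876 = £35,628. income exceeds £307,300 by £72,750, which is 182 full-or-partial £400 increments; reduction = 182 × £175 = £31,850, leaving £3,778.
At £381,050 — base = 3 × £11,876 = £35,628. income exceeds £307,300 by £73,750, which is 185 full-or-partial £400 increments; reduction = 185 × £175 = £32,375, leaving £3,253.
Lost: £3,778 − £3,253 = £525.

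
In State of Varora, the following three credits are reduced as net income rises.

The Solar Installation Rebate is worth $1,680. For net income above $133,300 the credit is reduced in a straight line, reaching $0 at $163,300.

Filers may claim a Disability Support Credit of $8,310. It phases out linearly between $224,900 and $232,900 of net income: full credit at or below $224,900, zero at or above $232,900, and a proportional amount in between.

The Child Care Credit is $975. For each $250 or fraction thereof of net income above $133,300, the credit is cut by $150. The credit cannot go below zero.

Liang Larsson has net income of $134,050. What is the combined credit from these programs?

Solar Installation Rebate: $134,050 is $750 into a $30,000 phase-out range, leaving 29,250/30,000 of the credit: $1,680 × 29,250/30,000 = $1,638.
Disability Support Credit: $134,050 is at or below the $224,900 threshold, so the full $8,310 applies.
Child Care Credit: income exceeds $133,300 by $750, which is 3 full-or-partial $250 increments; reduction = 3 × $150 = $450, leaving $525.
Total: $1,638 + $8,310 + $525 = $10,473.

$10,473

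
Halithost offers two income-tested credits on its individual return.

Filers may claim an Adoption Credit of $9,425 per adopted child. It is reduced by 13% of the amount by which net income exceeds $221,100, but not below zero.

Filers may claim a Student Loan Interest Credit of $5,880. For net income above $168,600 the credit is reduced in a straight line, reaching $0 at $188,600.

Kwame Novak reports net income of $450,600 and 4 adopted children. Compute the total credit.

$7,865

Adoption Credit: base = 4 × $9,425 = $37,700. 13% of the $229,500 excess over $221,100 is $29,835; credit = $37,700 − $29,835 = $7,865.
Student Loan Interest Credit: $450,600 is at or above $188,600, so the credit is $0.
Total: $7,865 + $0 = $7,865.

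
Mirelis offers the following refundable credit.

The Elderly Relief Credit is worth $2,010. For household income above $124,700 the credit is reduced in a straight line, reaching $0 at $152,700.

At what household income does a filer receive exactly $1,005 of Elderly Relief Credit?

$1,005 is 1,005/2,010 of the full $2,010, so 1,005/2,010 of the $28,000 range has been used: income = $124,700 + $28,000 × 1,005/2,010 = $138,700.

$138,700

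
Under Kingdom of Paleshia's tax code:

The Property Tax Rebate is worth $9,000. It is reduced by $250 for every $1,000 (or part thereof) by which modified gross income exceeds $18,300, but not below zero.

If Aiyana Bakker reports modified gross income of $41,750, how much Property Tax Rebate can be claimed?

$3,000

Property Tax Rebate: income exceeds $18,300 by $23,450, which is 24 full-or-partial $1,000 increments; reduction = 24 × $250 = $6,000, leaving $3,000.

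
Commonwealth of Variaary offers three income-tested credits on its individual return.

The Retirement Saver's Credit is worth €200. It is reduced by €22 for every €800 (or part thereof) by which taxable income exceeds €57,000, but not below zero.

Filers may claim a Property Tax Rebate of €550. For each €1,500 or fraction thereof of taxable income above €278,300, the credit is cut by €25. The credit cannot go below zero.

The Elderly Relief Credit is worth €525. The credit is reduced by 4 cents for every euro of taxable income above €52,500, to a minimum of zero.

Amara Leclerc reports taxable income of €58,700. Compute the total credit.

€961

Retirement Saver's Credit: income exceeds €57,000 by €1,700, which is 3 full-or-partial €800 increments; reduction = 3 × €22 = €66, leaving €134.
Property Tax Rebate: €58,700 is at or below the €278,300 threshold, so the full €550 applies.
Elderly Relief Credit: 4% of the €6,200 excess over €52,500 is €248; credit = €525 − €248 = €277.
Total: €134 + €550 + €277 = €961.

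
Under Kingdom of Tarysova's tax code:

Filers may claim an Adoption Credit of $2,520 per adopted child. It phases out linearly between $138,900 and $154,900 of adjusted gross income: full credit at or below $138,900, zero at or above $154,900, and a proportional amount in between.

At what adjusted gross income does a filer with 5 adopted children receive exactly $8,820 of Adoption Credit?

Full credit = 5 × $2,520 = $12,600.
$8,820 is 8,820/12,600 of the full $12,600, so 3,780/12,600 of the $16,000 range has been used: income = $138,900 + $16,000 × 3,780/12,600 = $143,700.

$143,700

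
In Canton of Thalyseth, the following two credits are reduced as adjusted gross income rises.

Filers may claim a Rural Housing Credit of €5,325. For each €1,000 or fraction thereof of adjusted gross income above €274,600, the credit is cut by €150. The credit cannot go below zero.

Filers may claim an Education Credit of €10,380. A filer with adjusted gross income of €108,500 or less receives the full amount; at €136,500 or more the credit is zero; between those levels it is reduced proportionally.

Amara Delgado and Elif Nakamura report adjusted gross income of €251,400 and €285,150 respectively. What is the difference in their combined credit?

Amara (€251,400): Rural Housing Credit: €251,400 is at or below the €274,600 threshold, so the full €5,325 applies. Education Credit: €251,400 is at or above €136,500, so the credit is €0. total €5,325 + €0 = €5,325
Elif (€285,150): Rural Housing Credit: income exceeds €274,600 by €10,550, which is 11 full-or-partial €1,000 increments; reduction = 11 × €150 = €1,650, leaving €3,675. Education Credit: €285,150 is at or above €136,500, so the credit is €0. total €3,675 + €0 = €3,675
Difference: |€5,325 − €3,675| = €1,650.

€1,650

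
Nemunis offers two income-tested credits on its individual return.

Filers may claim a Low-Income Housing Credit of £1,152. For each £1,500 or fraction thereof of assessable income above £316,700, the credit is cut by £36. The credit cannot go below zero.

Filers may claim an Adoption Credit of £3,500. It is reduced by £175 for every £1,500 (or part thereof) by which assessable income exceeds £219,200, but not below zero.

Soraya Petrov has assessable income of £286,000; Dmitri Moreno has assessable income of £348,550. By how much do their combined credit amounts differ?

Soraya (£286,000): Low-Income Housing Credit: £286,000 is at or below the £316,700 threshold, so the full £1,152 applies. Adoption Credit: income exceeds £219,200 by £66,800 → 45 increments × £175 = £7,875 ≥ base, so the credit is £0. total £1,152 + £0 = £1,152
Dmitri (£348,550): Low-Income Housing Credit: income exceeds £316,700 by £31,850, which is 22 full-or-partial £1,500 increments; reduction = 22 × £36 = £792, leaving £360. Adoption Credit: income exceeds £219,200 by £129,350 → 87 increments × £175 = £15,225 ≥ base, so the credit is £0. total £360 + £0 = £360
Difference: |£1,152 − £360| = £792.

£792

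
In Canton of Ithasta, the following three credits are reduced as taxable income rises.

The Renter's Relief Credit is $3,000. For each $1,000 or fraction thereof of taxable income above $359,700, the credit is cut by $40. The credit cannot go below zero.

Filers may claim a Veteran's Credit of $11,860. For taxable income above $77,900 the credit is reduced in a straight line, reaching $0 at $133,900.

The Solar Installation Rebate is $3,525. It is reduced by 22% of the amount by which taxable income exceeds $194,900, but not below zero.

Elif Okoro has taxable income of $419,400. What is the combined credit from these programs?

Renter's Relief Credit: income exceeds $359,700 by $59,700, which is 60 full-or-partial $1,000 increments; reduction = 60 × $40 = $2,400, leaving $600.
Veteran's Credit: $419,400 is at or above $133,900, so the credit is $0.
Solar Installation Rebate: 22% of the $224,500 excess over $194,900 is $49,390 ≥ base, so the credit is $0.
Total: $600 + $0 + $0 = $600.

$600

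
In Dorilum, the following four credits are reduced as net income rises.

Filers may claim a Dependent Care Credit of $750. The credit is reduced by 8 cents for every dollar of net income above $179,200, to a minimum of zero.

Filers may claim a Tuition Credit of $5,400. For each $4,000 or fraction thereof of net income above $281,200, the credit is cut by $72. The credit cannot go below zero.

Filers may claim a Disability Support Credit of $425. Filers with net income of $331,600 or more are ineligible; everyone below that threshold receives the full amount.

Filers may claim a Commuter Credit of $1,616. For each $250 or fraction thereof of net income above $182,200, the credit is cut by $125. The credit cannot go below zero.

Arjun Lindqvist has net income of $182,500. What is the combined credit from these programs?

$7,677

Dependent Care Credit: 8% of the $3,300 excess over $179,200 is $264; credit = $750 − $264 = $486.
Tuition Credit: $182,500 is at or below the $281,200 threshold, so the full $5,400 applies.
Disability Support Credit: $182,500 is below the $331,600 cutoff, so the full $425 applies.
Commuter Credit: income exceeds $182,200 by $300, which is 2 full-or-partial $250 increments; reduction = 2 × $125 = $250, leaving $1,366.
Total: $486 + $5,400 + $425 + $1,366 = $7,677.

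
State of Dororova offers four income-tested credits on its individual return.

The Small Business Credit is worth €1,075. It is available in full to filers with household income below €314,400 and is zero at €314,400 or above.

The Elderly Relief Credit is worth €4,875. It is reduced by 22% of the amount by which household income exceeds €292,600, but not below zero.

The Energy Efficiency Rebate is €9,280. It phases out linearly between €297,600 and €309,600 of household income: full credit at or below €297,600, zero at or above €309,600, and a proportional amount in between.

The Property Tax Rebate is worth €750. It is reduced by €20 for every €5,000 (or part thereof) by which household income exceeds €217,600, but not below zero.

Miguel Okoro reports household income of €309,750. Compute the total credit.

€2,547

Small Business Credit: €309,750 is below the €314,400 cutoff, so the full €1,075 applies.
Elderly Relief Credit: 22% of the €17,150 excess over €292,600 is €3,773; credit = €4,875 − €3,773 = €1,102.
Energy Efficiency Rebate: €309,750 is at or above €309,600, so the credit is €0.
Property Tax Rebate: income exceeds €217,600 by €92,150, which is 19 full-or-partial €5,000 increments; reduction = 19 × €20 = €380, leaving €370.
Total: €1,075 + €1,102 + €0 + €370 = €2,547.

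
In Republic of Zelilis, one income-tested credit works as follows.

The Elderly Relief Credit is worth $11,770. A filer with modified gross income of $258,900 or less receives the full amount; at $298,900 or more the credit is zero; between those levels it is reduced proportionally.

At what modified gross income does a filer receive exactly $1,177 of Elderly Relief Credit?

$1,177 is 1,177/11,770 of the full $11,770, so 10,593/11,770 of the $40,000 range has been used: income = $258,900 + $40,000 × 10,593/11,770 = $294,900.

$294,900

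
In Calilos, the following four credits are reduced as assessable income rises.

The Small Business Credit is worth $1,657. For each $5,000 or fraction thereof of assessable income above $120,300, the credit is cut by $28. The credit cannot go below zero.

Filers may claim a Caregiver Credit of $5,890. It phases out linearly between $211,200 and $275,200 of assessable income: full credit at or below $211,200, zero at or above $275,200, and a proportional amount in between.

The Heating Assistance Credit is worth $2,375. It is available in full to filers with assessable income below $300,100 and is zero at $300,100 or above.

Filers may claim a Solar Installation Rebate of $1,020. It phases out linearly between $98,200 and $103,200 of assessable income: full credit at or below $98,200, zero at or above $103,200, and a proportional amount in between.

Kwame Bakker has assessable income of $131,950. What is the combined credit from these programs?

Small Business Credit: income exceeds $120,300 by $11,650, which is 3 full-or-partial $5,000 increments; reduction = 3 × $28 = $84, leaving $1,573.
Caregiver Credit: $131,950 is at or below the $211,200 threshold, so the full $5,890 applies.
Heating Assistance Credit: $131,950 is below the $300,100 cutoff, so the full $2,375 applies.
Solar Installation Rebate: $131,950 is at or above $103,200, so the credit is $0.
Total: $1,573 + $5,890 + $2,375 + $0 = $9,838.

$9,838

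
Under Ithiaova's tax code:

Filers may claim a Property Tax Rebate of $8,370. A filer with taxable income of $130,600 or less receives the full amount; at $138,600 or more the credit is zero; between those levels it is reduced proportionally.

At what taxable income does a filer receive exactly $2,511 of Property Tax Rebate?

$2,511 is 2,511/8,370 of the full $8,370, so 5,859/8,370 of the $8,000 range has been used: income = $130,600 + $8,000 × 5,859/8,370 = $136,200.

$136,200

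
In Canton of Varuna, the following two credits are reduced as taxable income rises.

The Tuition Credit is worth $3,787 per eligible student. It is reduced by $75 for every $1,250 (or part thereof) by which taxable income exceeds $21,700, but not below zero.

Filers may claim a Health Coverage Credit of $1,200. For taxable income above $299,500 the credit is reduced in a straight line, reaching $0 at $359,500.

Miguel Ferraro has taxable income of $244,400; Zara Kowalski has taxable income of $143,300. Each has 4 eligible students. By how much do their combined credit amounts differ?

Miguel ($244,400): Tuition Credit: base = 4 × $3,787 = $15,148. income exceeds $21,700 by $222,700, which is 179 full-or-partial $1,250 increments; reduction = 179 × $75 = $13,425, leaving $1,723. Health Coverage Credit: $244,400 is at or below the $299,500 threshold, so the full $1,200 applies. total $1,723 + $1,200 = $2,923
Zara ($143,300): Tuition Credit: base = 4 × $3,787 = $15,148. income exceeds $21,700 by $121,600, which is 98 full-or-partial $1,250 increments; reduction = 98 × $75 = $7,350, leaving $7,798. Health Coverage Credit: $143,300 is at or below the $299,500 threshold, so the full $1,200 applies. total $7,798 + $1,200 = $8,998
Difference: |$2,923 − $8,998| = $6,075.

$6,075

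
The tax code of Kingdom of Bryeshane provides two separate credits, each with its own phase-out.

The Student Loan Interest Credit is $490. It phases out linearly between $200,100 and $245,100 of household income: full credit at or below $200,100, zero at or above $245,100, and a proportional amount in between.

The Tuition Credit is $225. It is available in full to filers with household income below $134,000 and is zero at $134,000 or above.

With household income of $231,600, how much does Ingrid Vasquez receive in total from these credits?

$147

Student Loan Interest Credit: $231,600 is $31,500 into a $45,000 phase-out range, leaving 13,500/45,000 of the credit: $490 × 13,500/45,000 = $147.
Tuition Credit: $231,600 meets or exceeds the $134,000 cutoff, so the credit is $0.
Total: $147 + $0 = $147.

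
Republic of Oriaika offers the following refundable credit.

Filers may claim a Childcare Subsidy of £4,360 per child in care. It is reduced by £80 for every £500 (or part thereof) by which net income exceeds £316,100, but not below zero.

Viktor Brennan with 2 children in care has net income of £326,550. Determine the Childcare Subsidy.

£7,040

Childcare Subsidy: base = 2 × £4,360 = £8,720. income exceeds £316,100 by £10,450, which is 21 full-or-partial £500 increments; reduction = 21 × £80 = £1,680, leaving £7,040.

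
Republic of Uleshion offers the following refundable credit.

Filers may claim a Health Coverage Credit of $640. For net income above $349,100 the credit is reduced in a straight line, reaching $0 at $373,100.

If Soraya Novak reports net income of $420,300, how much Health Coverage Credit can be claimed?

Health Coverage Credit: $420,300 is at or above $373,100, so the credit is $0.

$0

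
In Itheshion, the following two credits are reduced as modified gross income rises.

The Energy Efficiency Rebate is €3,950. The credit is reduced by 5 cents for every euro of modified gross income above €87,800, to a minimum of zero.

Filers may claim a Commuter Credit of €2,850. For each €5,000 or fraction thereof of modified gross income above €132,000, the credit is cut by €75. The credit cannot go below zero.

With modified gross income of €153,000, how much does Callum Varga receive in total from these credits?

€3,165

Energy Efficiency Rebate: 5% of the €65,200 excess over €87,800 is €3,260; credit = €3,950 − €3,260 = €690.
Commuter Credit: income exceeds €132,000 by €21,000, which is 5 full-or-partial €5,000 increments; reduction = 5 × €75 = €375, leaving €2,475.
Total: €690 + €2,475 = €3,165.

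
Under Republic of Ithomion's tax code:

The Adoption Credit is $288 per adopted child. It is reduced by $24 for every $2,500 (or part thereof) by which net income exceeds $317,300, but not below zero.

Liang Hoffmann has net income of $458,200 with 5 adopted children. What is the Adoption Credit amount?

Adoption Credit: base = 5 × $288 = $1,440. income exceeds $317,300 by $140,900, which is 57 full-or-partial $2,500 increments; reduction = 57 × $24 = $1,368, leaving $72.

$72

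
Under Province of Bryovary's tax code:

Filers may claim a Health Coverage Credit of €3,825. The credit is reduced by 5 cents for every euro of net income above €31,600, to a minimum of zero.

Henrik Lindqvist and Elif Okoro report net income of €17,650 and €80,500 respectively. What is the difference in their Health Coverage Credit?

€2,445

Henrik (€17,650): Health Coverage Credit: €17,650 is at or below the €31,600 threshold, so the full €3,825 applies.
Elif (€80,500): Health Coverage Credit: 5% of the €48,900 excess over €31,600 is €2,445; credit = €3,825 − €2,445 = €1,380.
Difference: |€3,825 − €1,380| = €2,445.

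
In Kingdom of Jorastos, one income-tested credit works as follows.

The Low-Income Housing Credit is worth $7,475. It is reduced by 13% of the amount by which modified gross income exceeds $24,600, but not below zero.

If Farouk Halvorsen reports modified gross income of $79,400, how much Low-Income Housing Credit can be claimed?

Low-Income Housing Credit: 13% of the $54,800 excess over $24,600 is $7,124; credit = $7,475 − $7,124 = $351.

$351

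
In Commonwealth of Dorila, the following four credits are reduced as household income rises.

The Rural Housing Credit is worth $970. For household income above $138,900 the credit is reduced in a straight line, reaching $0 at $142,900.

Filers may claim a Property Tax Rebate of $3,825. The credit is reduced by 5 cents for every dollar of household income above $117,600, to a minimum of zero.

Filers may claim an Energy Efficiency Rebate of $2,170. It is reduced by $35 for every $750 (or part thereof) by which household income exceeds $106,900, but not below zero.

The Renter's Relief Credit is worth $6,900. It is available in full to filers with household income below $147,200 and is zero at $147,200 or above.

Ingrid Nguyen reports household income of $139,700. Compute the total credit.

Rural Housing Credit: $139,700 is $800 into a $4,000 phase-out range, leaving 3,200/4,000 of the credit: $970 × 3,200/4,000 = $776.
Property Tax Rebate: 5% of the $22,100 excess over $117,600 is $1,105; credit = $3,825 − $1,105 = $2,720.
Energy Efficiency Rebate: income exceeds $106,900 by $32,800, which is 44 full-or-partial $750 increments; reduction = 44 × $35 = $1,540, leaving $630.
Renter's Relief Credit: $139,700 is below the $147,200 cutoff, so the full $6,900 applies.
Total: $776 + $2,720 + $630 + $6,900 = $11,026.

$11,026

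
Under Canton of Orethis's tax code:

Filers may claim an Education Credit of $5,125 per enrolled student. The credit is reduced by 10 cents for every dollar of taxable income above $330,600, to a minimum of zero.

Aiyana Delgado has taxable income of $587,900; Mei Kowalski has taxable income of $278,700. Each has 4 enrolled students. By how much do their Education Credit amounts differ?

Aiyana ($587,900): Education Credit: base = 4 × $5,125 = $20,500. 10% of the $257,300 excess over $330,600 is $25,730 ≥ base, so the credit is $0.
Mei ($278,700): Education Credit: base = 4 × $5,125 = $20,500. $278,700 is at or below the $330,600 threshold, so the full $20,500 applies.
Difference: |$0 − $20,500| = $20,500.

$20,500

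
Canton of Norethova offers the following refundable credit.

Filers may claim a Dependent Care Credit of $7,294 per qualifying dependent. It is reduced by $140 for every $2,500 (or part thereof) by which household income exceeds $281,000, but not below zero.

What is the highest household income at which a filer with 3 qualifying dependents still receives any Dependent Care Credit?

Full credit = 3 × $7,294 = $21,882.
After 156 increments the reduction is 156 × $140 = $21,840, leaving $42; one more increment wipes it out. Increment 156 ends at excess 156 × $2,500 = $390,000, so the highest qualifying income is $281,000 + $390,000 = $671,000.

$671,000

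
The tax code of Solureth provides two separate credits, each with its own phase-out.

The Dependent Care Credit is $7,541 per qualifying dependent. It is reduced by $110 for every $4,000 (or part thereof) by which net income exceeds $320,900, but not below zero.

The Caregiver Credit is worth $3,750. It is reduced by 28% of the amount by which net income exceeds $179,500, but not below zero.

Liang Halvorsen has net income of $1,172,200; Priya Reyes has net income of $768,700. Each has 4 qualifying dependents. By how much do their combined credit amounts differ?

Liang ($1,172,200): Dependent Care Credit: base = 4 × $7,541 = $30,164. income exceeds $320,900 by $851,300, which is 213 full-or-partial $4,000 increments; reduction = 213 × $110 = $23,430, leaving $6,734. Caregiver Credit: 28% of the $992,700 excess over $179,500 is $277,956 ≥ base, so the credit is $0. total $6,734 + $0 = $6,734
Priya ($768,700): Dependent Care Credit: base = 4 × $7,541 = $30,164. income exceeds $320,900 by $447,800, which is 112 full-or-partial $4,000 increments; reduction = 112 × $110 = $12,320, leaving $17,844. Caregiver Credit: 28% of the $589,200 excess over $179,500 is $164,976 ≥ base, so the credit is $0. total $17,844 + $0 = $17,844
Difference: |$6,734 − $17,844| = $11,110.

$11,110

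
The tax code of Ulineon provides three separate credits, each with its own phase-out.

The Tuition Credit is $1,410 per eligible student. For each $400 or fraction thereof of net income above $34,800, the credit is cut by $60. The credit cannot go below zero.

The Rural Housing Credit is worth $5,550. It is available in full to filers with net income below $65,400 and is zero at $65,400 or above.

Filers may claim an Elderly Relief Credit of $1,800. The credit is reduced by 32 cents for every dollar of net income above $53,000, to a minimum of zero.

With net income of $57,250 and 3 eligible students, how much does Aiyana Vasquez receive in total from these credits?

Tuition Credit: base = 3 × $1,410 = $4,230. income exceeds $34,800 by $22,450, which is 57 full-or-partial $400 increments; reduction = 57 × $60 = $3,420, leaving $810.
Rural Housing Credit: $57,250 is below the $65,400 cutoff, so the full $5,550 applies.
Elderly Relief Credit: 32% of the $4,250 excess over $53,000 is $1,360; credit = $1,800 − $1,360 = $440.
Total: $810 + $5,550 + $440 = $6,800.

$6,800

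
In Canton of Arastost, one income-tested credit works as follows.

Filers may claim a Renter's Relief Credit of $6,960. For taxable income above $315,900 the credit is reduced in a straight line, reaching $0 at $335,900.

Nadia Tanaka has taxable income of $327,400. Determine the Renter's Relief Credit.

Renter's Relief Credit: $327,400 is $11,500 into a $20,000 phase-out range, leaving 8,500/20,000 of the credit: $6,960 × 8,500/20,000 = $2,958.

$2,958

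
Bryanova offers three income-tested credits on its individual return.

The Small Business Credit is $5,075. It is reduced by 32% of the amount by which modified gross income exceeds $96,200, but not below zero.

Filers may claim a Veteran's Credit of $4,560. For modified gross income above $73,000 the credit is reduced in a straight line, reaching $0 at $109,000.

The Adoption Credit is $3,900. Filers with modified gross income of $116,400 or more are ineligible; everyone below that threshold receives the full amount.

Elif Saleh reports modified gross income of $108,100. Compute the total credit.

$5,281

Small Business Credit: 32% of the $11,900 excess over $96,200 is $3,808; credit = $5,075 − $3,808 = $1,267.
Veteran's Credit: $108,100 is $35,100 into a $36,000 phase-out range, leaving 900/36,000 of the credit: $4,560 × 900/36,000 = $114.
Adoption Credit: $108,100 is below the $116,400 cutoff, so the full $3,900 applies.
Total: $1,267 + $114 + $3,900 = $5,281.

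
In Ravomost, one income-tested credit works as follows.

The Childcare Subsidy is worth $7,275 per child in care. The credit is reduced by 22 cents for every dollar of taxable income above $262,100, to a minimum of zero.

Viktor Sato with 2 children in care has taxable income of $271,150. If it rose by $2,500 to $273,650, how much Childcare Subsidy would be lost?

At $271,150 — base = 2 × $7,275 = $14,550. 22% of the $9,050 excess over $262,100 is $1,991; credit = $14,550 − $1,991 = $12,559.
At $273,650 — base = 2 × $7,275 = $14,550. 22% of the $11,550 excess over $262,100 is $2,541; credit = $14,550 − $2,541 = $12,009.
Lost: $12,559 − $12,009 = $550.

$550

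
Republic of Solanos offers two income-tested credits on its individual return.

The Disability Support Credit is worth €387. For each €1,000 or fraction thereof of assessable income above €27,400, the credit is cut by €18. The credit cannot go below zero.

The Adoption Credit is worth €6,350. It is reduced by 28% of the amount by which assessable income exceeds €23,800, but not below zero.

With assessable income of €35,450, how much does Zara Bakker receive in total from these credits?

€3,313

Disability Support Credit: income exceeds €27,400 by €8,050, which is 9 full-or-partial €1,000 increments; reduction = 9 × €18 = €162, leaving €225.
Adoption Credit: 28% of the €11,650 excess over €23,800 is €3,262; credit = €6,350 − €3,262 = €3,088.
Total: €225 + €3,088 = €3,313.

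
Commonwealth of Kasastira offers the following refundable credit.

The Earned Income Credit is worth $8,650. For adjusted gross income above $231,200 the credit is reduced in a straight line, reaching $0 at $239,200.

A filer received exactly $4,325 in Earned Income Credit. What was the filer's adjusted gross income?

$235,200

$4,325 is 4,325/8,650 of the full $8,650, so 4,325/8,650 of the $8,000 range has been used: income = $231,200 + $8,000 × 4,325/8,650 = $235,200.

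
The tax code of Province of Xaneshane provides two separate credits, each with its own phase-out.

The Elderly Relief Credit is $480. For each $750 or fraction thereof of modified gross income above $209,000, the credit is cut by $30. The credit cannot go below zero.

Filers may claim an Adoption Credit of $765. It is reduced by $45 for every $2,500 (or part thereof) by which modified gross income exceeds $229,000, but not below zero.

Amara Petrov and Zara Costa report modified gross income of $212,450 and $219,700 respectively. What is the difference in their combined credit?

Amara ($212,450): Elderly Relief Credit: income exceeds $209,000 by $3,450, which is 5 full-or-partial $750 increments; reduction = 5 × $30 = $150, leaving $330. Adoption Credit: $212,450 is at or below the $229,000 threshold, so the full $765 applies. total $330 + $765 = $1,095
Zara ($219,700): Elderly Relief Credit: income exceeds $209,000 by $10,700, which is 15 full-or-partial $750 increments; reduction = 15 × $30 = $450, leaving $30. Adoption Credit: $219,700 is at or below the $229,000 threshold, so the full $765 applies. total $30 + $765 = $795
Difference: |$1,095 − $795| = $300.

$300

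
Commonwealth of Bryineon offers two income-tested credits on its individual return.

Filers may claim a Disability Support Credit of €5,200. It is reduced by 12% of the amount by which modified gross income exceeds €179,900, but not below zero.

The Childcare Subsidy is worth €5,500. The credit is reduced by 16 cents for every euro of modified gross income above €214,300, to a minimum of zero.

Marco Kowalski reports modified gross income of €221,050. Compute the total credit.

Disability Support Credit: 12% of the €41,150 excess over €179,900 is €4,938; credit = €5,200 − €4,938 = €262.
Childcare Subsidy: 16% of the €6,750 excess over €214,300 is €1,080; credit = €5,500 − €1,080 = €4,420.
Total: €262 + €4,420 = €4,682.

€4,682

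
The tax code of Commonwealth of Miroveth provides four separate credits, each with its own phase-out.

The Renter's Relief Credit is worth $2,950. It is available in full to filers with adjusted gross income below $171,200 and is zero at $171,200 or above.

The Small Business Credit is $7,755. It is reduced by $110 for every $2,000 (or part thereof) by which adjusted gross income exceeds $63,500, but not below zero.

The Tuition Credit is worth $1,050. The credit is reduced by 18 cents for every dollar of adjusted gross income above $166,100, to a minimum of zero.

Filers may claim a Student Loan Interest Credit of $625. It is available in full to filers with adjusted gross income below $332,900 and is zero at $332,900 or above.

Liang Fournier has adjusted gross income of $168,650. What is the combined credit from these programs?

Renter's Relief Credit: $168,650 is below the $171,200 cutoff, so the full $2,950 applies.
Small Business Credit: income exceeds $63,500 by $105,150, which is 53 full-or-partial $2,000 increments; reduction = 53 × $110 = $5,830, leaving $1,925.
Tuition Credit: 18% of the $2,550 excess over $166,100 is $459; credit = $1,050 − $459 = $591.
Student Loan Interest Credit: $168,650 is below the $332,900 cutoff, so the full $625 applies.
Total: $2,950 + $1,925 + $591 + $625 = $6,091.

$6,091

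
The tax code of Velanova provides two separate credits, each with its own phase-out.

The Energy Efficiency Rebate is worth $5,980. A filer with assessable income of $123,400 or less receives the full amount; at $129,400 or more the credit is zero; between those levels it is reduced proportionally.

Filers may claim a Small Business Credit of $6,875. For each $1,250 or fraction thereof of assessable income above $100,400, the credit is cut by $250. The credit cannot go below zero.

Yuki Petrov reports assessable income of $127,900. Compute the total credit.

Energy Efficiency Rebate: $127,900 is $4,500 into a $6,000 phase-out range, leaving 1,500/6,000 of the credit: $5,980 × 1,500/6,000 = $1,495.
Small Business Credit: income exceeds $100,400 by $27,500, which is 22 full-or-partial $1,250 increments; reduction = 22 × $250 = $5,500, leaving $1,375.
Total: $1,495 + $1,375 = $2,870.

$2,870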